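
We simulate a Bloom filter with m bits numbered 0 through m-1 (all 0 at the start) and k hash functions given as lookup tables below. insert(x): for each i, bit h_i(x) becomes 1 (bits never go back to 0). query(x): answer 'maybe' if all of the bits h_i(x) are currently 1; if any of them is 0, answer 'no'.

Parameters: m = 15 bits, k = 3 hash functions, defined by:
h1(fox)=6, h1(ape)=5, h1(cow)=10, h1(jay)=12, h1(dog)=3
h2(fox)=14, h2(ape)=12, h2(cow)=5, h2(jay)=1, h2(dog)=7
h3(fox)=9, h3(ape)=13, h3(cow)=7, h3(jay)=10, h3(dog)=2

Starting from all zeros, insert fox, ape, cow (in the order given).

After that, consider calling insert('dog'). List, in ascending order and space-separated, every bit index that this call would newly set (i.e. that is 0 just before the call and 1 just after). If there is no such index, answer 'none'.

Start: bits=000000000000000
After insert 'fox': sets bits 6 9 14 -> bits=000000100100001
After insert 'ape': sets bits 5 12 13 -> bits=000001100100111
After insert 'cow': sets bits 5 7 10 -> bits=000001110110111
insert 'dog' would touch bits 2 3 7; currently bit2=0, bit3=0, bit7=1
Bits that are 0 among those (would change 0->1): 2 3

Answer: 2 3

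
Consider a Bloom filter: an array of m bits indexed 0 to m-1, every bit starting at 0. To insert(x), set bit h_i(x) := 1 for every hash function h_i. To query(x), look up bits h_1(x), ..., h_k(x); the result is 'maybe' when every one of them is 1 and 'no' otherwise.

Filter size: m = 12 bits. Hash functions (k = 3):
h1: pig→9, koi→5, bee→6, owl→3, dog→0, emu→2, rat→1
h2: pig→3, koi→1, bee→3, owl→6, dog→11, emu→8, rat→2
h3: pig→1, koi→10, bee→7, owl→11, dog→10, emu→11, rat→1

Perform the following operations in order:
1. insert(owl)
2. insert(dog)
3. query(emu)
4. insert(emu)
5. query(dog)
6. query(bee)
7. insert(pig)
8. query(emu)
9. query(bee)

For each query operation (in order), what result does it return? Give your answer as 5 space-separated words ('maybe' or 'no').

Start: bits=000000000000
Op 1: insert owl -> sets bits 3 6 11 -> bits=000100100001
Op 2: insert dog -> sets bits 0 10 11 -> bits=100100100011
Op 3: query emu -> checks bit2=0, bit8=0, bit11=1 (has a 0) -> no
Op 4: insert emu -> sets bits 2 8 11 -> bits=101100101011
Op 5: query dog -> checks bit0=1, bit10=1, bit11=1 (all 1) -> maybe
Op 6: query bee -> checks bit3=1, bit6=1, bit7=0 (has a 0) -> no
Op 7: insert pig -> sets bits 1 3 9 -> bits=111100101111
Op 8: query emu -> checks bit2=1, bit8=1, bit11=1 (all 1) -> maybe
Op 9: query bee -> checks bit3=1, bit6=1, bit7=0 (has a 0) -> no
Query results in order: no maybe no maybe no

Answer: no maybe no maybe no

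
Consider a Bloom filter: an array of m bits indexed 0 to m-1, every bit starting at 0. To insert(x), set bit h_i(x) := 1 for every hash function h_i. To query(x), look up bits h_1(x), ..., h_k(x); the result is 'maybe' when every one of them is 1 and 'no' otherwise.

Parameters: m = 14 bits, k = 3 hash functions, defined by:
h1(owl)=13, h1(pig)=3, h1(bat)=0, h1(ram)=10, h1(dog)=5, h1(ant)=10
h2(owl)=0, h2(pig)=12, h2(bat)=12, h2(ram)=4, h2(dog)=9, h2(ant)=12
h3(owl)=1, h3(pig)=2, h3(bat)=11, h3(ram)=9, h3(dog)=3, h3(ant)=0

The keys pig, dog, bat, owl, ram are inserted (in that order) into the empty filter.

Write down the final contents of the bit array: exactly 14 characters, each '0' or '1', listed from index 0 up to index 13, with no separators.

Start: bits=00000000000000
After insert 'pig': sets bits 2 3 12 -> bits=00110000000010
After insert 'dog': sets bits 3 5 9 -> bits=00110100010010
After insert 'bat': sets bits 0 11 12 -> bits=10110100010110
After insert 'owl': sets bits 0 1 13 -> bits=11110100010111
After insert 'ram': sets bits 4 9 10 -> bits=11111100011111

Answer: 11111100011111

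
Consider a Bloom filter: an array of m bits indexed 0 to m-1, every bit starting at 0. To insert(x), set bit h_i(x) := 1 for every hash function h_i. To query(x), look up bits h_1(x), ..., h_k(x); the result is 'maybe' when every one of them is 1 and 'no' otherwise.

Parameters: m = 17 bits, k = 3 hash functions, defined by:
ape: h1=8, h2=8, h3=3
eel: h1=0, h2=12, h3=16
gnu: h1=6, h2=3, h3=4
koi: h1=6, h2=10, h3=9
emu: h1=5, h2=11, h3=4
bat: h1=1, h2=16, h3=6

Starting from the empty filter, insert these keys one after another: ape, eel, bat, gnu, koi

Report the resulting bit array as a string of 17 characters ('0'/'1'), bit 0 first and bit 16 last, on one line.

Start: bits=00000000000000000
After insert 'ape': sets bits 3 8 -> bits=00010000100000000
After insert 'eel': sets bits 0 12 16 -> bits=10010000100010001
After insert 'bat': sets bits 1 6 16 -> bits=11010010100010001
After insert 'gnu': sets bits 3 4 6 -> bits=11011010100010001
After insert 'koi': sets bits 6 9 10 -> bits=11011010111010001

Answer: 11011010111010001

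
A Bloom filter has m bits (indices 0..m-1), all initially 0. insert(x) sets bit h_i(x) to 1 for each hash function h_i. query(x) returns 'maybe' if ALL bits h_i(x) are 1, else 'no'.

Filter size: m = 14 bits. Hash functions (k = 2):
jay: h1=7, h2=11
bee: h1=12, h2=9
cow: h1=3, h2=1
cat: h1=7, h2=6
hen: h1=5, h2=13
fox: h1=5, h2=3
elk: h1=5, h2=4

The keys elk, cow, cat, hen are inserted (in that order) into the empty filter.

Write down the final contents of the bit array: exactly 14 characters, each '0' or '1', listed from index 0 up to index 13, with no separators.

Answer: 01011111000001

Derivation:
Start: bits=00000000000000
After insert 'elk': sets bits 4 5 -> bits=00001100000000
After insert 'cow': sets bits 1 3 -> bits=01011100000000
After insert 'cat': sets bits 6 7 -> bits=01011111000000
After insert 'hen': sets bits 5 13 -> bits=01011111000001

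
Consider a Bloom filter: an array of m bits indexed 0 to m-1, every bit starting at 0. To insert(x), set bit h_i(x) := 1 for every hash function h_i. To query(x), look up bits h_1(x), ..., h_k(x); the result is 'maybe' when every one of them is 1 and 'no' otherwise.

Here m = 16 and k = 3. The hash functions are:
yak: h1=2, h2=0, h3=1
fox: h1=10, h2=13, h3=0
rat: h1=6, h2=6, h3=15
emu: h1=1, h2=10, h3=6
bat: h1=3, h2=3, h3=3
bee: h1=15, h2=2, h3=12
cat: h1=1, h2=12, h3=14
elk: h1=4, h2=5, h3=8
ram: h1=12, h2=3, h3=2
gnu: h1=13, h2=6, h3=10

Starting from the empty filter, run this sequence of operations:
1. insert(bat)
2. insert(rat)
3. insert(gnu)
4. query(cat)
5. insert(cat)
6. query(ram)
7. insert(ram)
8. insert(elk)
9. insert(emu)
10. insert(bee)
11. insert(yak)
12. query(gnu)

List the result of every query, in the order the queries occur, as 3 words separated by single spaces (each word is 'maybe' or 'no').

Start: bits=0000000000000000
Op 1: insert bat -> sets bits 3 -> bits=0001000000000000
Op 2: insert rat -> sets bits 6 15 -> bits=0001001000000001
Op 3: insert gnu -> sets bits 6 10 13 -> bits=0001001000100101
Op 4: query cat -> checks bit1=0, bit12=0, bit14=0 (has a 0) -> no
Op 5: insert cat -> sets bits 1 12 14 -> bits=0101001000101111
Op 6: query ram -> checks bit2=0, bit3=1, bit12=1 (has a 0) -> no
Op 7: insert ram -> sets bits 2 3 12 -> bits=0111001000101111
Op 8: insert elk -> sets bits 4 5 8 -> bits=0111111010101111
Op 9: insert emu -> sets bits 1 6 10 -> bits=0111111010101111
Op 10: insert bee -> sets bits 2 12 15 -> bits=0111111010101111
Op 11: insert yak -> sets bits 0 1 2 -> bits=1111111010101111
Op 12: query gnu -> checks bit6=1, bit10=1, bit13=1 (all 1) -> maybe
Query results in order: no no maybe

Answer: no no maybe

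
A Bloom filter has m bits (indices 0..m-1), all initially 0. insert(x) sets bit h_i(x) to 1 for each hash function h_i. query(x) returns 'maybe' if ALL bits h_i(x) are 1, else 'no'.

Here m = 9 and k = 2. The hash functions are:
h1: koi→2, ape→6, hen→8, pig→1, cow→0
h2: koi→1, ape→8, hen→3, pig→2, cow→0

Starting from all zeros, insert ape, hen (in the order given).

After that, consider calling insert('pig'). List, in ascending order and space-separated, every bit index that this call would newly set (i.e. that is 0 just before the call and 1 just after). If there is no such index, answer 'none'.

Start: bits=000000000
After insert 'ape': sets bits 6 8 -> bits=000000101
After insert 'hen': sets bits 3 8 -> bits=000100101
insert 'pig' would touch bits 1 2; currently bit1=0, bit2=0
Bits that are 0 among those (would change 0->1): 1 2

Answer: 1 2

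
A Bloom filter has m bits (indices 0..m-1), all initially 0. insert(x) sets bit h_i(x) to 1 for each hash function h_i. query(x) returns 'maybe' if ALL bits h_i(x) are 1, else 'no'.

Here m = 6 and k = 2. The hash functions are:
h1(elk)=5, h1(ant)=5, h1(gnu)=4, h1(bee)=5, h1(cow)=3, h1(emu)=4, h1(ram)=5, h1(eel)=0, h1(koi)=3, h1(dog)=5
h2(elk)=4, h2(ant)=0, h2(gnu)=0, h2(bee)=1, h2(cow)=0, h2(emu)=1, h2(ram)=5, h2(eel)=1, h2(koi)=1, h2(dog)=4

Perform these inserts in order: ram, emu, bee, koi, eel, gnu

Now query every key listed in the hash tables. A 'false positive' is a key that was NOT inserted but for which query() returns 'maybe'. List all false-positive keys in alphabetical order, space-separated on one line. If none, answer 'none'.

Answer: ant cow dog elk

Derivation:
Start: bits=000000
After insert 'ram': sets bits 5 -> bits=000001
After insert 'emu': sets bits 1 4 -> bits=010011
After insert 'bee': sets bits 1 5 -> bits=010011
After insert 'koi': sets bits 1 3 -> bits=010111
After insert 'eel': sets bits 0 1 -> bits=110111
After insert 'gnu': sets bits 0 4 -> bits=110111
Not inserted: ant cow dog elk — query each against bits=110111:
query ant: checks bit0=1, bit5=1 (all 1) -> maybe => FALSE POSITIVE
query cow: checks bit0=1, bit3=1 (all 1) -> maybe => FALSE POSITIVE
query dog: checks bit4=1, bit5=1 (all 1) -> maybe => FALSE POSITIVE
query elk: checks bit4=1, bit5=1 (all 1) -> maybe => FALSE POSITIVE
False positives (alphabetical): ant cow dog elk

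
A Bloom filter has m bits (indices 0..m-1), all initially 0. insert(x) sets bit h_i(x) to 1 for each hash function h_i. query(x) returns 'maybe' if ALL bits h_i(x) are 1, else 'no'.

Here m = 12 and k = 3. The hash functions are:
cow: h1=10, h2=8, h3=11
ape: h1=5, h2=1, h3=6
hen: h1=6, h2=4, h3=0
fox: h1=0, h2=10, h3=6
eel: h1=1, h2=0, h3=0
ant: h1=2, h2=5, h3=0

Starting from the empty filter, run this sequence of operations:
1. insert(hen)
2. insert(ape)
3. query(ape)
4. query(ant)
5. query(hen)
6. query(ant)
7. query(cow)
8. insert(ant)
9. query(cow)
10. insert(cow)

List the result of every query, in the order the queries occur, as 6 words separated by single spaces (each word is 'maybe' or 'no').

Start: bits=000000000000
Op 1: insert hen -> sets bits 0 4 6 -> bits=100010100000
Op 2: insert ape -> sets bits 1 5 6 -> bits=110011100000
Op 3: query ape -> checks bit1=1, bit5=1, bit6=1 (all 1) -> maybe
Op 4: query ant -> checks bit0=1, bit2=0, bit5=1 (has a 0) -> no
Op 5: query hen -> checks bit0=1, bit4=1, bit6=1 (all 1) -> maybe
Op 6: query ant -> checks bit0=1, bit2=0, bit5=1 (has a 0) -> no
Op 7: query cow -> checks bit8=0, bit10=0, bit11=0 (has a 0) -> no
Op 8: insert ant -> sets bits 0 2 5 -> bits=111011100000
Op 9: query cow -> checks bit8=0, bit10=0, bit11=0 (has a 0) -> no
Op 10: insert cow -> sets bits 8 10 11 -> bits=111011101011
Query results in order: maybe no maybe no no no

Answer: maybe no maybe no no no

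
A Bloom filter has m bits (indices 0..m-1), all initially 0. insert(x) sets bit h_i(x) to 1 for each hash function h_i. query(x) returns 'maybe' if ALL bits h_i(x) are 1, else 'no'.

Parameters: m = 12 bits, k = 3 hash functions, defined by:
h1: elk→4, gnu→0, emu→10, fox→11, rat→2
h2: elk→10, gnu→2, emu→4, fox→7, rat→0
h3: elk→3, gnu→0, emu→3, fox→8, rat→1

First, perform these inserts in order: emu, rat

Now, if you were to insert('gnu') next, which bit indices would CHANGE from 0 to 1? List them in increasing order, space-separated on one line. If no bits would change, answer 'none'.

Start: bits=000000000000
After insert 'emu': sets bits 3 4 10 -> bits=000110000010
After insert 'rat': sets bits 0 1 2 -> bits=111110000010
insert 'gnu' would touch bits 0 2; currently bit0=1, bit2=1
Bits that are 0 among those (would change 0->1): none

Answer: none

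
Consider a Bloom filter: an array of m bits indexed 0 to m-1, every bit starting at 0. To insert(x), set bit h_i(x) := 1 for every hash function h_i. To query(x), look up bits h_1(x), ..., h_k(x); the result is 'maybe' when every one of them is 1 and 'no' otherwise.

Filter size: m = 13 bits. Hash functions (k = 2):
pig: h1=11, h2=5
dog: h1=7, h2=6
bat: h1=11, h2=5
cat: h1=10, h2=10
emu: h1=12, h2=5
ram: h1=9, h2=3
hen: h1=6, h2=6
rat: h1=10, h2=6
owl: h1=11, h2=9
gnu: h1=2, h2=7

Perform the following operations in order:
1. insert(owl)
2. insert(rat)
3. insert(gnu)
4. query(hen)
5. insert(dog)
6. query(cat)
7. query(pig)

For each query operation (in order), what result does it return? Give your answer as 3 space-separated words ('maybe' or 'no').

Start: bits=0000000000000
Op 1: insert owl -> sets bits 9 11 -> bits=0000000001010
Op 2: insert rat -> sets bits 6 10 -> bits=0000001001110
Op 3: insert gnu -> sets bits 2 7 -> bits=0010001101110
Op 4: query hen -> checks bit6=1 (all 1) -> maybe
Op 5: insert dog -> sets bits 6 7 -> bits=0010001101110
Op 6: query cat -> checks bit10=1 (all 1) -> maybe
Op 7: query pig -> checks bit5=0, bit11=1 (has a 0) -> no
Query results in order: maybe maybe no

Answer: maybe maybe no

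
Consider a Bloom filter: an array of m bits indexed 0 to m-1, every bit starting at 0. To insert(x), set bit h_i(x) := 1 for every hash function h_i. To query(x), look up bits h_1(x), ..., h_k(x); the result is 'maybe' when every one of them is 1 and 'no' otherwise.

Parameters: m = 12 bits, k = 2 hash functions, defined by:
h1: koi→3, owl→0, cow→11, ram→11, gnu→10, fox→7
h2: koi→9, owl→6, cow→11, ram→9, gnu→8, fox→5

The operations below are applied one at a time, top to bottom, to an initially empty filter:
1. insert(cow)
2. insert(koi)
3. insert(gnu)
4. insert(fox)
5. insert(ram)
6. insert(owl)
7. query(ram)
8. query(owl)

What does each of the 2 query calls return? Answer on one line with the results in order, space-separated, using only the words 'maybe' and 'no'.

Start: bits=000000000000
Op 1: insert cow -> sets bits 11 -> bits=000000000001
Op 2: insert koi -> sets bits 3 9 -> bits=000100000101
Op 3: insert gnu -> sets bits 8 10 -> bits=000100001111
Op 4: insert fox -> sets bits 5 7 -> bits=000101011111
Op 5: insert ram -> sets bits 9 11 -> bits=000101011111
Op 6: insert owl -> sets bits 0 6 -> bits=100101111111
Op 7: query ram -> checks bit9=1, bit11=1 (all 1) -> maybe
Op 8: query owl -> checks bit0=1, bit6=1 (all 1) -> maybe
Query results in order: maybe maybe

Answer: maybe maybe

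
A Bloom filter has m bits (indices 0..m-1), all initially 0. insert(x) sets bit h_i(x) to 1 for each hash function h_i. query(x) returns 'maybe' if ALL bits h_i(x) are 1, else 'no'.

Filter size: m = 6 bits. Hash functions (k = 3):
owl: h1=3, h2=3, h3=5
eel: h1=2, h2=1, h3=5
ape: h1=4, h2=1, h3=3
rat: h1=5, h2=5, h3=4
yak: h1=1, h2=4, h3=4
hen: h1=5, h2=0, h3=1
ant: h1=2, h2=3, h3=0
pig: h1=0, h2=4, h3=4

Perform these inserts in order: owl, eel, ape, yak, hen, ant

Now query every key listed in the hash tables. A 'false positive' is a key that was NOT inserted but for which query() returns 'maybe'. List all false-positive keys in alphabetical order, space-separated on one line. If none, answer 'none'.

Answer: pig rat

Derivation:
Start: bits=000000
After insert 'owl': sets bits 3 5 -> bits=000101
After insert 'eel': sets bits 1 2 5 -> bits=011101
After insert 'ape': sets bits 1 3 4 -> bits=011111
After insert 'yak': sets bits 1 4 -> bits=011111
After insert 'hen': sets bits 0 1 5 -> bits=111111
After insert 'ant': sets bits 0 2 3 -> bits=111111
Not inserted: pig rat — query each against bits=111111:
query pig: checks bit0=1, bit4=1 (all 1) -> maybe => FALSE POSITIVE
query rat: checks bit4=1, bit5=1 (all 1) -> maybe => FALSE POSITIVE
False positives (alphabetical): pig rat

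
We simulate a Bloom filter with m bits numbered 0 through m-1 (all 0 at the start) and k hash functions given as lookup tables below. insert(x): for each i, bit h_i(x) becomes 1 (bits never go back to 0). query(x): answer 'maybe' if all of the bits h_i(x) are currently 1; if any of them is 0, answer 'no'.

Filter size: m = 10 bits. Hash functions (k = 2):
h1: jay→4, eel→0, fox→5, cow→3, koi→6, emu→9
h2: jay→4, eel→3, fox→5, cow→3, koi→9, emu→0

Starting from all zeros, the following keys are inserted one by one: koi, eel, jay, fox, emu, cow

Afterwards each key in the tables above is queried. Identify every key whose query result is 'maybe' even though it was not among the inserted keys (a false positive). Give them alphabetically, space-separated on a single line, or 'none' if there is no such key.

Answer: none

Derivation:
Start: bits=0000000000
After insert 'koi': sets bits 6 9 -> bits=0000001001
After insert 'eel': sets bits 0 3 -> bits=1001001001
After insert 'jay': sets bits 4 -> bits=1001101001
After insert 'fox': sets bits 5 -> bits=1001111001
After insert 'emu': sets bits 0 9 -> bits=1001111001
After insert 'cow': sets bits 3 -> bits=1001111001
Not inserted: (none) — query each against bits=1001111001:
False positives (alphabetical): none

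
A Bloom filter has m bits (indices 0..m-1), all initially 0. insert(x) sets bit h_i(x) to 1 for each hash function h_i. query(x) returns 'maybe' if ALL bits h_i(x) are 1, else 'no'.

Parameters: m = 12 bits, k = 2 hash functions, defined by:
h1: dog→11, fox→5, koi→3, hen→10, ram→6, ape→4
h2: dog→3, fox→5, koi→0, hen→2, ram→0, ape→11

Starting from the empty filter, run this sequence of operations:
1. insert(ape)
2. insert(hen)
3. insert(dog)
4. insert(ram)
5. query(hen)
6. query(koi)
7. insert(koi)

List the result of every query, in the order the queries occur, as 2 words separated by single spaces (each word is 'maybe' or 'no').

Start: bits=000000000000
Op 1: insert ape -> sets bits 4 11 -> bits=000010000001
Op 2: insert hen -> sets bits 2 10 -> bits=001010000011
Op 3: insert dog -> sets bits 3 11 -> bits=001110000011
Op 4: insert ram -> sets bits 0 6 -> bits=101110100011
Op 5: query hen -> checks bit2=1, bit10=1 (all 1) -> maybe
Op 6: query koi -> checks bit0=1, bit3=1 (all 1) -> maybe
Op 7: insert koi -> sets bits 0 3 -> bits=101110100011
Query results in order: maybe maybe

Answer: maybe maybe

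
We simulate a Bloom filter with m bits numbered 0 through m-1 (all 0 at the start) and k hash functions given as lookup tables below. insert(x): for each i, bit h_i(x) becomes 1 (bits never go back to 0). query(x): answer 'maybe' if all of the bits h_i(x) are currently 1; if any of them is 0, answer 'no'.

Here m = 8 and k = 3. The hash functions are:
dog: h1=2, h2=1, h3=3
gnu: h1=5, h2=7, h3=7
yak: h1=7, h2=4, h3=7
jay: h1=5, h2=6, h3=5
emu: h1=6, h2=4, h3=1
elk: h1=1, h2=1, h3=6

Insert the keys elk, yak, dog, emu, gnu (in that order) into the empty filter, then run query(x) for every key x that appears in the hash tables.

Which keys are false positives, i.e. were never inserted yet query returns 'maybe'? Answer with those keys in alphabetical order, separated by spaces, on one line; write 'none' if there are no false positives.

Answer: jay

Derivation:
Start: bits=00000000
After insert 'elk': sets bits 1 6 -> bits=01000010
After insert 'yak': sets bits 4 7 -> bits=01001011
After insert 'dog': sets bits 1 2 3 -> bits=01111011
After insert 'emu': sets bits 1 4 6 -> bits=01111011
After insert 'gnu': sets bits 5 7 -> bits=01111111
Not inserted: jay — query each against bits=01111111:
query jay: checks bit5=1, bit6=1 (all 1) -> maybe => FALSE POSITIVE
False positives (alphabetical): jay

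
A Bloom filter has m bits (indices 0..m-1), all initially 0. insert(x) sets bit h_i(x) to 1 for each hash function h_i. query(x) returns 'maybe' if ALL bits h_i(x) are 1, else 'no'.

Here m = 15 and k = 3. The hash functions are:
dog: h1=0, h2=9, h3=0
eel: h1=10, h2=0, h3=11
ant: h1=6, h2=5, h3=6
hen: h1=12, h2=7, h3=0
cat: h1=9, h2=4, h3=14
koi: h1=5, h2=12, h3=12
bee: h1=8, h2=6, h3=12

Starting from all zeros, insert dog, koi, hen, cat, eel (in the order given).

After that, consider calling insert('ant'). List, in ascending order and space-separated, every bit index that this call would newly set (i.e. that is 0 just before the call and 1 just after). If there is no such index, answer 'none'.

Start: bits=000000000000000
After insert 'dog': sets bits 0 9 -> bits=100000000100000
After insert 'koi': sets bits 5 12 -> bits=100001000100100
After insert 'hen': sets bits 0 7 12 -> bits=100001010100100
After insert 'cat': sets bits 4 9 14 -> bits=100011010100101
After insert 'eel': sets bits 0 10 11 -> bits=100011010111101
insert 'ant' would touch bits 5 6; currently bit5=1, bit6=0
Bits that are 0 among those (would change 0->1): 6

Answer: 6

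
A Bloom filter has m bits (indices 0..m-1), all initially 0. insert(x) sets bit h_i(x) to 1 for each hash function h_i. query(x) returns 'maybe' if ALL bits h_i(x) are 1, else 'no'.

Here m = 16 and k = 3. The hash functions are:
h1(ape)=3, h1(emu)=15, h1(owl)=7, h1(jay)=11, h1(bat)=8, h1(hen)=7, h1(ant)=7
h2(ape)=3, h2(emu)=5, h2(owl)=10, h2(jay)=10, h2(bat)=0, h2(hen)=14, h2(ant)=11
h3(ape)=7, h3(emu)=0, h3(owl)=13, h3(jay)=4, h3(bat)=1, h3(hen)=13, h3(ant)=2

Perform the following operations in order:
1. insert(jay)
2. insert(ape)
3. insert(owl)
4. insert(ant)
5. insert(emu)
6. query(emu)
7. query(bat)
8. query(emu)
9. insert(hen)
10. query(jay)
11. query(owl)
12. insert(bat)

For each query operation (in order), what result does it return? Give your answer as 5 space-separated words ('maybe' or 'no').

Answer: maybe no maybe maybe maybe

Derivation:
Start: bits=0000000000000000
Op 1: insert jay -> sets bits 4 10 11 -> bits=0000100000110000
Op 2: insert ape -> sets bits 3 7 -> bits=0001100100110000
Op 3: insert owl -> sets bits 7 10 13 -> bits=0001100100110100
Op 4: insert ant -> sets bits 2 7 11 -> bits=0011100100110100
Op 5: insert emu -> sets bits 0 5 15 -> bits=1011110100110101
Op 6: query emu -> checks bit0=1, bit5=1, bit15=1 (all 1) -> maybe
Op 7: query bat -> checks bit0=1, bit1=0, bit8=0 (has a 0) -> no
Op 8: query emu -> checks bit0=1, bit5=1, bit15=1 (all 1) -> maybe
Op 9: insert hen -> sets bits 7 13 14 -> bits=1011110100110111
Op 10: query jay -> checks bit4=1, bit10=1, bit11=1 (all 1) -> maybe
Op 11: query owl -> checks bit7=1, bit10=1, bit13=1 (all 1) -> maybe
Op 12: insert bat -> sets bits 0 1 8 -> bits=1111110110110111
Query results in order: maybe no maybe maybe maybe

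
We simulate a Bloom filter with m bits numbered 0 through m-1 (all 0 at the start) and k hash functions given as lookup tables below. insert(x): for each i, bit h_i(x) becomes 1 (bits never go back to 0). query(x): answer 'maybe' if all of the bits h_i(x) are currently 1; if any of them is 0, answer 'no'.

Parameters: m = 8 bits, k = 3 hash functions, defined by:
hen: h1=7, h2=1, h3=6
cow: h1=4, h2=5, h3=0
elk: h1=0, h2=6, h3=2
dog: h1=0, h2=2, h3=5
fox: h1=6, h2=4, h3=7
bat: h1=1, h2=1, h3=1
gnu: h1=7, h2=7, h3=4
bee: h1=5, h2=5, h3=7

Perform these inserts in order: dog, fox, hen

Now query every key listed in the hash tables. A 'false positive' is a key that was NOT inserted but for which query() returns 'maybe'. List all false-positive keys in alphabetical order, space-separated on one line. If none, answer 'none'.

Answer: bat bee cow elk gnu

Derivation:
Start: bits=00000000
After insert 'dog': sets bits 0 2 5 -> bits=10100100
After insert 'fox': sets bits 4 6 7 -> bits=10101111
After insert 'hen': sets bits 1 6 7 -> bits=11101111
Not inserted: bat bee cow elk gnu — query each against bits=11101111:
query bat: checks bit1=1 (all 1) -> maybe => FALSE POSITIVE
query bee: checks bit5=1, bit7=1 (all 1) -> maybe => FALSE POSITIVE
query cow: checks bit0=1, bit4=1, bit5=1 (all 1) -> maybe => FALSE POSITIVE
query elk: checks bit0=1, bit2=1, bit6=1 (all 1) -> maybe => FALSE POSITIVE
query gnu: checks bit4=1, bit7=1 (all 1) -> maybe => FALSE POSITIVE
False positives (alphabetical): bat bee cow elk gnu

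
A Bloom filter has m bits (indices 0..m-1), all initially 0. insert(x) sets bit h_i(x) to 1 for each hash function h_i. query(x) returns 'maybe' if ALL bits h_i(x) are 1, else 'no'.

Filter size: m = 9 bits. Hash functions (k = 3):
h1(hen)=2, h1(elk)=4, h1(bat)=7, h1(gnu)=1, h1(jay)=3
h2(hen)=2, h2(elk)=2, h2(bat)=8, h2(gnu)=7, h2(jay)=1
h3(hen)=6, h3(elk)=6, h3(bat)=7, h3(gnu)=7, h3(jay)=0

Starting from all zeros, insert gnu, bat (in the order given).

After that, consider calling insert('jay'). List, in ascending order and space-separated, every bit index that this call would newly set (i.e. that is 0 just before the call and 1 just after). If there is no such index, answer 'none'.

Start: bits=000000000
After insert 'gnu': sets bits 1 7 -> bits=010000010
After insert 'bat': sets bits 7 8 -> bits=010000011
insert 'jay' would touch bits 0 1 3; currently bit0=0, bit1=1, bit3=0
Bits that are 0 among those (would change 0->1): 0 3

Answer: 0 3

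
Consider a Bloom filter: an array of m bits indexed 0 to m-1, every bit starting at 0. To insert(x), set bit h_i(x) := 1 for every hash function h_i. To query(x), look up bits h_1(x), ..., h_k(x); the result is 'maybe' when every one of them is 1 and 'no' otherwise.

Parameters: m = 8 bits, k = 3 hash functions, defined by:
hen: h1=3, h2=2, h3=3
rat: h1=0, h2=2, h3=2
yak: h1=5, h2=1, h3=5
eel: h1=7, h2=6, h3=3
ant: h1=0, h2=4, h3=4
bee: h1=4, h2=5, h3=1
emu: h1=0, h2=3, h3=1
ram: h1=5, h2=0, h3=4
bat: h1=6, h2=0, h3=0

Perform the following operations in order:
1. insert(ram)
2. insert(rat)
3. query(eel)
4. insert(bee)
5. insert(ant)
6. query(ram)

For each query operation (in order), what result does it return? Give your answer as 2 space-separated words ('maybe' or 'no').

Answer: no maybe

Derivation:
Start: bits=00000000
Op 1: insert ram -> sets bits 0 4 5 -> bits=10001100
Op 2: insert rat -> sets bits 0 2 -> bits=10101100
Op 3: query eel -> checks bit3=0, bit6=0, bit7=0 (has a 0) -> no
Op 4: insert bee -> sets bits 1 4 5 -> bits=11101100
Op 5: insert ant -> sets bits 0 4 -> bits=11101100
Op 6: query ram -> checks bit0=1, bit4=1, bit5=1 (all 1) -> maybe
Query results in order: no maybe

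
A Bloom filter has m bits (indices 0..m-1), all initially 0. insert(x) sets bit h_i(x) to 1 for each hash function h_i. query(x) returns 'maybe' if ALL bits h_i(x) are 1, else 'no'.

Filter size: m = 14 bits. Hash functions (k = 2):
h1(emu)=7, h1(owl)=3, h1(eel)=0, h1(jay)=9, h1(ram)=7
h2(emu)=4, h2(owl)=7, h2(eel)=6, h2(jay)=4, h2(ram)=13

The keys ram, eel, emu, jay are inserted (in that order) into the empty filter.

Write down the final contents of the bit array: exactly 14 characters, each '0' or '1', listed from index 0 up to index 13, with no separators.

Answer: 10001011010001

Derivation:
Start: bits=00000000000000
After insert 'ram': sets bits 7 13 -> bits=00000001000001
After insert 'eel': sets bits 0 6 -> bits=10000011000001
After insert 'emu': sets bits 4 7 -> bits=10001011000001
After insert 'jay': sets bits 4 9 -> bits=10001011010001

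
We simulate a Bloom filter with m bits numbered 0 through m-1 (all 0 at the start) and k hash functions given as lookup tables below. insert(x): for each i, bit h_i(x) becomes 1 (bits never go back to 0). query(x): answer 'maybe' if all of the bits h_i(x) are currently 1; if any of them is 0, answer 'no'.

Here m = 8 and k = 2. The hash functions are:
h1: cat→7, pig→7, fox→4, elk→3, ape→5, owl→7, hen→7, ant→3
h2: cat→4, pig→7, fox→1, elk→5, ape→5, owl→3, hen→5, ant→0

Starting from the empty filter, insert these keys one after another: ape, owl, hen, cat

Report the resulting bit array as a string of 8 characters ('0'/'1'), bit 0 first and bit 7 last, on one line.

Start: bits=00000000
After insert 'ape': sets bits 5 -> bits=00000100
After insert 'owl': sets bits 3 7 -> bits=00010101
After insert 'hen': sets bits 5 7 -> bits=00010101
After insert 'cat': sets bits 4 7 -> bits=00011101

Answer: 00011101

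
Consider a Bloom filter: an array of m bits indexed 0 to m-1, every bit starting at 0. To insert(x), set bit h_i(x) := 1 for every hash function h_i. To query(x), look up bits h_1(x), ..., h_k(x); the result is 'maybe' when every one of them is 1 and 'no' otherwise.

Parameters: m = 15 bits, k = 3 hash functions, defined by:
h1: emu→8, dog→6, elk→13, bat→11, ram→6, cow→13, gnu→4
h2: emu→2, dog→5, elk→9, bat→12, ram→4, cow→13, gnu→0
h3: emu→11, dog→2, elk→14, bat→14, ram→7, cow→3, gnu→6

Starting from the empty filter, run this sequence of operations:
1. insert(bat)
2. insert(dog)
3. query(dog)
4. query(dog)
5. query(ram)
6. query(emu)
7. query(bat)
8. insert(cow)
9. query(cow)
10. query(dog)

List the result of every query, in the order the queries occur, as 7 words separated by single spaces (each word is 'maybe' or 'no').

Start: bits=000000000000000
Op 1: insert bat -> sets bits 11 12 14 -> bits=000000000001101
Op 2: insert dog -> sets bits 2 5 6 -> bits=001001100001101
Op 3: query dog -> checks bit2=1, bit5=1, bit6=1 (all 1) -> maybe
Op 4: query dog -> checks bit2=1, bit5=1, bit6=1 (all 1) -> maybe
Op 5: query ram -> checks bit4=0, bit6=1, bit7=0 (has a 0) -> no
Op 6: query emu -> checks bit2=1, bit8=0, bit11=1 (has a 0) -> no
Op 7: query bat -> checks bit11=1, bit12=1, bit14=1 (all 1) -> maybe
Op 8: insert cow -> sets bits 3 13 -> bits=001101100001111
Op 9: query cow -> checks bit3=1, bit13=1 (all 1) -> maybe
Op 10: query dog -> checks bit2=1, bit5=1, bit6=1 (all 1) -> maybe
Query results in order: maybe maybe no no maybe maybe maybe

Answer: maybe maybe no no maybe maybe maybe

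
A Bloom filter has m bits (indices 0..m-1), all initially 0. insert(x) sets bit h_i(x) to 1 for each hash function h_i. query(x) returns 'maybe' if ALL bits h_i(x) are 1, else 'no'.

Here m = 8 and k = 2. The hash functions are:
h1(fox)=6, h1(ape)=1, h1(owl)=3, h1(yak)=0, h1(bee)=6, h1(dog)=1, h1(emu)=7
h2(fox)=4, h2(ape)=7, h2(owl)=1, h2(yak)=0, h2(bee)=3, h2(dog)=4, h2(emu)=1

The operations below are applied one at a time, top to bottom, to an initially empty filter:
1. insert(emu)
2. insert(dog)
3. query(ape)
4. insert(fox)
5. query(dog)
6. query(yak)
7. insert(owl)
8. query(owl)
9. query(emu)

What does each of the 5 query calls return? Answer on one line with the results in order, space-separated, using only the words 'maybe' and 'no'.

Answer: maybe maybe no maybe maybe

Derivation:
Start: bits=00000000
Op 1: insert emu -> sets bits 1 7 -> bits=01000001
Op 2: insert dog -> sets bits 1 4 -> bits=01001001
Op 3: query ape -> checks bit1=1, bit7=1 (all 1) -> maybe
Op 4: insert fox -> sets bits 4 6 -> bits=01001011
Op 5: query dog -> checks bit1=1, bit4=1 (all 1) -> maybe
Op 6: query yak -> checks bit0=0 (has a 0) -> no
Op 7: insert owl -> sets bits 1 3 -> bits=01011011
Op 8: query owl -> checks bit1=1, bit3=1 (all 1) -> maybe
Op 9: query emu -> checks bit1=1, bit7=1 (all 1) -> maybe
Query results in order: maybe maybe no maybe maybe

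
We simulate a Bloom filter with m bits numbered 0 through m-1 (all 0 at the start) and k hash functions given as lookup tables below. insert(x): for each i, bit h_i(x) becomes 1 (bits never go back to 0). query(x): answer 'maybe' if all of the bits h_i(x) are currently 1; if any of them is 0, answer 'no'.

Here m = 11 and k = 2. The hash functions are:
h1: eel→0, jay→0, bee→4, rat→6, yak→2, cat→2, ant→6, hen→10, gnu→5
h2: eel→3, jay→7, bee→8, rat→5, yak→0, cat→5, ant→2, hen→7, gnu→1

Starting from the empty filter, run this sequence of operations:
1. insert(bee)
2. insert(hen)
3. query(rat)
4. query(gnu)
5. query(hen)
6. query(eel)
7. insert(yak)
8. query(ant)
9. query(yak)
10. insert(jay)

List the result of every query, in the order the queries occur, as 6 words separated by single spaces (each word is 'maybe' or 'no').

Answer: no no maybe no no maybe

Derivation:
Start: bits=00000000000
Op 1: insert bee -> sets bits 4 8 -> bits=00001000100
Op 2: insert hen -> sets bits 7 10 -> bits=00001001101
Op 3: query rat -> checks bit5=0, bit6=0 (has a 0) -> no
Op 4: query gnu -> checks bit1=0, bit5=0 (has a 0) -> no
Op 5: query hen -> checks bit7=1, bit10=1 (all 1) -> maybe
Op 6: query eel -> checks bit0=0, bit3=0 (has a 0) -> no
Op 7: insert yak -> sets bits 0 2 -> bits=10101001101
Op 8: query ant -> checks bit2=1, bit6=0 (has a 0) -> no
Op 9: query yak -> checks bit0=1, bit2=1 (all 1) -> maybe
Op 10: insert jay -> sets bits 0 7 -> bits=10101001101
Query results in order: no no maybe no no maybe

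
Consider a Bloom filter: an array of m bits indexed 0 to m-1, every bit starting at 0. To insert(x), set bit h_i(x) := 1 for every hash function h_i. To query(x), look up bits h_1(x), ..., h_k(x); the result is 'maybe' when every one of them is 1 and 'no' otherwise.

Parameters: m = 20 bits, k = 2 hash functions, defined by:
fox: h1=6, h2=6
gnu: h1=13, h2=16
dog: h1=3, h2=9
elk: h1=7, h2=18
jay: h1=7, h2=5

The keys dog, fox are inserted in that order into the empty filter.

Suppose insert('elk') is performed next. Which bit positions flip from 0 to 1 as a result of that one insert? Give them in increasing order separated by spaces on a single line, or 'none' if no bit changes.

Start: bits=00000000000000000000
After insert 'dog': sets bits 3 9 -> bits=00010000010000000000
After insert 'fox': sets bits 6 -> bits=00010010010000000000
insert 'elk' would touch bits 7 18; currently bit7=0, bit18=0
Bits that are 0 among those (would change 0->1): 7 18

Answer: 7 18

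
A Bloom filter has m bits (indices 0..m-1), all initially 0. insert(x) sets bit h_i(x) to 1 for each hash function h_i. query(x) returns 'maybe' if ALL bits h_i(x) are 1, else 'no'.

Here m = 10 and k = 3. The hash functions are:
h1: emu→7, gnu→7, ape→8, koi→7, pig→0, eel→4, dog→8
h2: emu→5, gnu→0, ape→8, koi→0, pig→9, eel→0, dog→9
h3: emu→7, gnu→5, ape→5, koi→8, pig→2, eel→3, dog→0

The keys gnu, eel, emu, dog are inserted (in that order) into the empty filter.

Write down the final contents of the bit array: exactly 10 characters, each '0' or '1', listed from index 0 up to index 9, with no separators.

Start: bits=0000000000
After insert 'gnu': sets bits 0 5 7 -> bits=1000010100
After insert 'eel': sets bits 0 3 4 -> bits=1001110100
After insert 'emu': sets bits 5 7 -> bits=1001110100
After insert 'dog': sets bits 0 8 9 -> bits=1001110111

Answer: 1001110111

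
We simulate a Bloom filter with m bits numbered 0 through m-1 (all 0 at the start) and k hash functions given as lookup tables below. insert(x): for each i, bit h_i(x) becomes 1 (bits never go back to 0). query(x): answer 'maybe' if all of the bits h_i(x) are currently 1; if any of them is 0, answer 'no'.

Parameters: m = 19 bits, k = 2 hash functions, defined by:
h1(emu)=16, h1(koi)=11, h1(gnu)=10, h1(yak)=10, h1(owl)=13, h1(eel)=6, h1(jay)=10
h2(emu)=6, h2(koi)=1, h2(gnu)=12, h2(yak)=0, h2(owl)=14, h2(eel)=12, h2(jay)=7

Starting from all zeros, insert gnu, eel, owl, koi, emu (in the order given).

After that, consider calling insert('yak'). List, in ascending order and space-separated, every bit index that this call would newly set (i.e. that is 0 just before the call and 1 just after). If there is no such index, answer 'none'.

Start: bits=0000000000000000000
After insert 'gnu': sets bits 10 12 -> bits=0000000000101000000
After insert 'eel': sets bits 6 12 -> bits=0000001000101000000
After insert 'owl': sets bits 13 14 -> bits=0000001000101110000
After insert 'koi': sets bits 1 11 -> bits=0100001000111110000
After insert 'emu': sets bits 6 16 -> bits=0100001000111110100
insert 'yak' would touch bits 0 10; currently bit0=0, bit10=1
Bits that are 0 among those (would change 0->1): 0

Answer: 0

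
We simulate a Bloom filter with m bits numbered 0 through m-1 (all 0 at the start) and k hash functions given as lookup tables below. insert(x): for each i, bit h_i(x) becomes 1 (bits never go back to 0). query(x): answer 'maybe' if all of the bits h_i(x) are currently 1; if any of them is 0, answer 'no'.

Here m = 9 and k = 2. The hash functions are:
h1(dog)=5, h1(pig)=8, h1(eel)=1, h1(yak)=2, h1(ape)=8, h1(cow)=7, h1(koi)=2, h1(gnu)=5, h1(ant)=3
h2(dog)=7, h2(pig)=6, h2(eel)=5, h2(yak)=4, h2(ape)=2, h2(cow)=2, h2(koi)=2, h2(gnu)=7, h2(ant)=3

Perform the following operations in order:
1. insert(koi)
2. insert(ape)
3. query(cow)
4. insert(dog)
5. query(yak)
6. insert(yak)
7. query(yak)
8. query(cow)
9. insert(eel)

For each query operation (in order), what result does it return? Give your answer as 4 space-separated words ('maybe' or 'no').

Start: bits=000000000
Op 1: insert koi -> sets bits 2 -> bits=001000000
Op 2: insert ape -> sets bits 2 8 -> bits=001000001
Op 3: query cow -> checks bit2=1, bit7=0 (has a 0) -> no
Op 4: insert dog -> sets bits 5 7 -> bits=001001011
Op 5: query yak -> checks bit2=1, bit4=0 (has a 0) -> no
Op 6: insert yak -> sets bits 2 4 -> bits=001011011
Op 7: query yak -> checks bit2=1, bit4=1 (all 1) -> maybe
Op 8: query cow -> checks bit2=1, bit7=1 (all 1) -> maybe
Op 9: insert eel -> sets bits 1 5 -> bits=011011011
Query results in order: no no maybe maybe

Answer: no no maybe maybe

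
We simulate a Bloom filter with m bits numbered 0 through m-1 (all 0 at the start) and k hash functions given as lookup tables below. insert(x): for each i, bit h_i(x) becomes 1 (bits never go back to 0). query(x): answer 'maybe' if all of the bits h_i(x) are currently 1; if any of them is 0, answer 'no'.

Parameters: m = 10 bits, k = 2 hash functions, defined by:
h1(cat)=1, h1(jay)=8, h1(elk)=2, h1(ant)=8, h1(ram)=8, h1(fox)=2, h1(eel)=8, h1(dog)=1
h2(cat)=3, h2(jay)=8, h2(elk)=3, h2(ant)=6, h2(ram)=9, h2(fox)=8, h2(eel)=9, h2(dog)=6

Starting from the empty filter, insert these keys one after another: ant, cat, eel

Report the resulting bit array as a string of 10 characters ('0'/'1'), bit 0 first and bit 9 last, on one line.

Start: bits=0000000000
After insert 'ant': sets bits 6 8 -> bits=0000001010
After insert 'cat': sets bits 1 3 -> bits=0101001010
After insert 'eel': sets bits 8 9 -> bits=0101001011

Answer: 0101001011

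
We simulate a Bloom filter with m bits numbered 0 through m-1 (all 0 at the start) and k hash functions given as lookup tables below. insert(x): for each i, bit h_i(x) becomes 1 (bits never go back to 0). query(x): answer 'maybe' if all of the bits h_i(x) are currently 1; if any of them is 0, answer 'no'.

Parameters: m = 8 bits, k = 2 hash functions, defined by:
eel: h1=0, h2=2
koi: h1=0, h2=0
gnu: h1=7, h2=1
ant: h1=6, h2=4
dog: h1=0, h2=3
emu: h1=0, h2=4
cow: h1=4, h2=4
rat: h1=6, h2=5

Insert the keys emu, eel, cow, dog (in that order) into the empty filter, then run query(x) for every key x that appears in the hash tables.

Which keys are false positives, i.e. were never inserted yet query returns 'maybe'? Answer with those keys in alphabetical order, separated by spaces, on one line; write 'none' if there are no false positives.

Start: bits=00000000
After insert 'emu': sets bits 0 4 -> bits=10001000
After insert 'eel': sets bits 0 2 -> bits=10101000
After insert 'cow': sets bits 4 -> bits=10101000
After insert 'dog': sets bits 0 3 -> bits=10111000
Not inserted: ant gnu koi rat — query each against bits=10111000:
query ant: checks bit4=1, bit6=0 (has a 0) -> no => not a false positive
query gnu: checks bit1=0, bit7=0 (has a 0) -> no => not a false positive
query koi: checks bit0=1 (all 1) -> maybe => FALSE POSITIVE
query rat: checks bit5=0, bit6=0 (has a 0) -> no => not a false positive
False positives (alphabetical): koi

Answer: koi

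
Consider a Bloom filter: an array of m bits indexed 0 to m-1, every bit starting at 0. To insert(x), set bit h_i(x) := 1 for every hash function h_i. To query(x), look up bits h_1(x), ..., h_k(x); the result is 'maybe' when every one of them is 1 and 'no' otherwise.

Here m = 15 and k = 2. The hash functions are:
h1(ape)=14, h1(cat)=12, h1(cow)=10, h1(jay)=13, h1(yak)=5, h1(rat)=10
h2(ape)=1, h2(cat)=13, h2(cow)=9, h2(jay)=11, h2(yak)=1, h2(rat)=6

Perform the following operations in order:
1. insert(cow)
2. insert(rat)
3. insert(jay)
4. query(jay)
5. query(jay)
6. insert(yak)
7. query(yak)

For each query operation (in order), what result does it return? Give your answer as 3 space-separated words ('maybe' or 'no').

Answer: maybe maybe maybe

Derivation:
Start: bits=000000000000000
Op 1: insert cow -> sets bits 9 10 -> bits=000000000110000
Op 2: insert rat -> sets bits 6 10 -> bits=000000100110000
Op 3: insert jay -> sets bits 11 13 -> bits=000000100111010
Op 4: query jay -> checks bit11=1, bit13=1 (all 1) -> maybe
Op 5: query jay -> checks bit11=1, bit13=1 (all 1) -> maybe
Op 6: insert yak -> sets bits 1 5 -> bits=010001100111010
Op 7: query yak -> checks bit1=1, bit5=1 (all 1) -> maybe
Query results in order: maybe maybe maybe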